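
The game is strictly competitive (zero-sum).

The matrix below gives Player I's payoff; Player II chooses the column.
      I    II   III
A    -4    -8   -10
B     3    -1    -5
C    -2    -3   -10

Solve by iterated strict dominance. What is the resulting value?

-5

Column I is strictly dominated by II for Player II (-8<-4, -1<3, -3<-2); eliminate I.
Row A is strictly dominated by row B (-1>-8, -5>-10); eliminate A.
Row C is strictly dominated by row B (-1>-3, -5>-10); eliminate C.
Column II is strictly dominated by III for Player II (-5<-1); eliminate II.
Only (B, III) remains, with payoff -5.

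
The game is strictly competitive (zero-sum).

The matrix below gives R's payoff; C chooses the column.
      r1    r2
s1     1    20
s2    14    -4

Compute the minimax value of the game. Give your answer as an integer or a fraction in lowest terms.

Row minima are 1 and -4, so R's maximin is 1; column maxima are 14 and 20, so C's minimax is 14. These differ, so the equilibrium is in mixed strategies.
Let R play s1 with probability p. C is indifferent when p + 14(1−p) = 20p − 4(1−p), giving p = 18/37.
Let C play r1 with probability q. R is indifferent when q + 20(1−q) = 14q − 4(1−q), giving q = 24/37.
The value is 1·(24/37) + (20)·(13/37) = 284/37.

284/37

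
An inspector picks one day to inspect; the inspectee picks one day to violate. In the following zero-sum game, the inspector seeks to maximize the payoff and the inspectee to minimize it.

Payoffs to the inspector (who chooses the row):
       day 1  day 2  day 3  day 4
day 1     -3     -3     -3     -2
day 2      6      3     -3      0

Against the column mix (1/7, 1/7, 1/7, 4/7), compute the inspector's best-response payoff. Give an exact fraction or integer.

day 1: (-3)·(1/7) + (-3)·(1/7) + (-3)·(1/7) + (-2)·(4/7) = -17/7.
day 2: (6)·(1/7) + (3)·(1/7) + (-3)·(1/7) + (0)·(4/7) = 6/7.
The best pure response is day 2 with expected payoff 6/7.

6/7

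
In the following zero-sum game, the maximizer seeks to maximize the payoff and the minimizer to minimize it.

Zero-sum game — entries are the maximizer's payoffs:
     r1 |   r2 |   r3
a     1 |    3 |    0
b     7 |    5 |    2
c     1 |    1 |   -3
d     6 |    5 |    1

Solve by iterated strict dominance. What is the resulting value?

2

Row a is strictly dominated by row b (7>1, 5>3, 2>0); eliminate a.
Row c is strictly dominated by row b (7>1, 5>1, 2>-3); eliminate c.
Column r1 is strictly dominated by r2 for the minimizer (5<7, 5<6); eliminate r1.
Column r2 is strictly dominated by r3 for the minimizer (2<5, 1<5); eliminate r2.
Row d is strictly dominated by row b (2>1); eliminate d.
Only (b, r3) remains, with payoff 2.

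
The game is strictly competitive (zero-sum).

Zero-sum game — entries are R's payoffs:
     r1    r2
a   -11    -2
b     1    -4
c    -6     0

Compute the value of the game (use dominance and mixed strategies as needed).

-24/11

Row a is strictly dominated by row c, so R never plays it.
The remaining 2×2 game on (b, c) × (r1, r2) has no saddle point. Let R play b with probability p; indifference gives p − 6(1−p) = −4p, so p = 6/11.
Similarly C's optimal q on r1 is 4/11, and the value is 1·(4/11) + (-4)·(7/11) = -24/11.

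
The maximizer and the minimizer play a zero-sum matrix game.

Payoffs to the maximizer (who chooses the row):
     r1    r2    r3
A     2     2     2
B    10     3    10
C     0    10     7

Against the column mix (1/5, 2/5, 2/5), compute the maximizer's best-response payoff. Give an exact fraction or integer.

A: (2)·(1/5) + (2)·(2/5) + (2)·(2/5) = 2.
B: (10)·(1/5) + (3)·(2/5) + (10)·(2/5) = 36/5.
C: (0)·(1/5) + (10)·(2/5) + (7)·(2/5) = 34/5.
The best pure response is B with expected payoff 36/5.

36/5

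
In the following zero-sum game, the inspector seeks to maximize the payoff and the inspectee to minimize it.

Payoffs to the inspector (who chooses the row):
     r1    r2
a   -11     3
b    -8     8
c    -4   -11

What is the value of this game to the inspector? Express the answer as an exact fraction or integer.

-120/23

Row a is strictly dominated by row b, so the inspector never plays it.
The remaining 2×2 game on (b, c) × (r1, r2) has no saddle point. Let the inspector play b with probability p; indifference gives −8p − 4(1−p) = 8p − 11(1−p), so p = 7/23.
Similarly the inspectee's optimal q on r1 is 19/23, and the value is -8·(19/23) + (8)·(4/23) = -120/23.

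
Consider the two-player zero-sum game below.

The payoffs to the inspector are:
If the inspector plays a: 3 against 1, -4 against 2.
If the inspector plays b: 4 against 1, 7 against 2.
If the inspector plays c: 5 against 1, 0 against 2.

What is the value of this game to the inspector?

35/8

Row a is strictly dominated by row c, so the inspector never plays it.
The remaining 2×2 game on (b, c) × (1, 2) has no saddle point. Let the inspector play b with probability p; indifference gives 4p + 5(1−p) = 7p, so p = 5/8.
Similarly the inspectee's optimal q on 1 is 7/8, and the value is 4·(7/8) + (7)·(1/8) = 35/8.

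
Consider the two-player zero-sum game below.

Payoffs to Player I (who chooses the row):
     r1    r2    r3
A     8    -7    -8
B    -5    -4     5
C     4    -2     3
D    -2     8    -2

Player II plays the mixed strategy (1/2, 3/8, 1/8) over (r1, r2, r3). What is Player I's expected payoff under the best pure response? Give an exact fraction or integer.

A: (8)·(1/2) + (-7)·(3/8) + (-8)·(1/8) = 3/8.
B: (-5)·(1/2) + (-4)·(3/8) + (5)·(1/8) = -27/8.
C: (4)·(1/2) + (-2)·(3/8) + (3)·(1/8) = 13/8.
D: (-2)·(1/2) + (8)·(3/8) + (-2)·(1/8) = 7/4.
The best pure response is D with expected payoff 7/4.

7/4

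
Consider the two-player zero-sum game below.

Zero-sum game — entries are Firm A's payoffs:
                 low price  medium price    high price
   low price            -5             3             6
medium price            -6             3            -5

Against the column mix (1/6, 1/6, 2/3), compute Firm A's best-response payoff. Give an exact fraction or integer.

low price: (-5)·(1/6) + (3)·(1/6) + (6)·(2/3) = 11/3.
medium price: (-6)·(1/6) + (3)·(1/6) + (-5)·(2/3) = -23/6.
The best pure response is low price with expected payoff 11/3.

11/3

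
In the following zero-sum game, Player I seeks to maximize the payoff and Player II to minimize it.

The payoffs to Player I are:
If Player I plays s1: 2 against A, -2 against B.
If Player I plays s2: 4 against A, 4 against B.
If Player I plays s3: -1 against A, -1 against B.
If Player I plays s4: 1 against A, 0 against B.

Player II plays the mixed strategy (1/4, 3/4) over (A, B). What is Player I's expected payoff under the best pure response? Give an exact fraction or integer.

4

s1: (2)·(1/4) + (-2)·(3/4) = -1.
s2: (4)·(1/4) + (4)·(3/4) = 4.
s3: (-1)·(1/4) + (-1)·(3/4) = -1.
s4: (1)·(1/4) + (0)·(3/4) = 1/4.
The best pure response is s2 with expected payoff 4.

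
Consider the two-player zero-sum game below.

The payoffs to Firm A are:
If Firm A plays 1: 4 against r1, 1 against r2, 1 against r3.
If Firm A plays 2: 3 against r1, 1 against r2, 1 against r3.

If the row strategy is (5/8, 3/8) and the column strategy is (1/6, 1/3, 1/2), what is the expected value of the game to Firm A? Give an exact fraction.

23/16

Against (1/6, 1/3, 1/2), each row's expected payoff is 1: 3/2; 2: 4/3.
Taking the (5/8, 3/8)-weighted average: (5/8)·(3/2) + (3/8)·(4/3) = 23/16.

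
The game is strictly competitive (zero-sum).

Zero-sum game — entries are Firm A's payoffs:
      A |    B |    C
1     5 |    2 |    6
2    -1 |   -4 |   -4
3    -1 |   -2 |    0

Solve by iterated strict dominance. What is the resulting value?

2

Column A is strictly dominated by B for Firm B (2<5, -4<-1, -2<-1); eliminate A.
Row 2 is strictly dominated by row 1 (2>-4, 6>-4); eliminate 2.
Row 3 is strictly dominated by row 1 (2>-2, 6>0); eliminate 3.
Column C is strictly dominated by B for Firm B (2<6); eliminate C.
Only (1, B) remains, with payoff 2.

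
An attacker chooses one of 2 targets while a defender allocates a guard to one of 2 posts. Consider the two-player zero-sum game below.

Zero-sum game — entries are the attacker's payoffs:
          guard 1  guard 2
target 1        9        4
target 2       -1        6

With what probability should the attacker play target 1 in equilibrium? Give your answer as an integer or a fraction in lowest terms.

Row minima are 4 and -1, so the attacker's maximin is 4; column maxima are 9 and 6, so the defender's minimax is 6. These differ, so the equilibrium is in mixed strategies.
Let the attacker play target 1 with probability p. The defender is indifferent when 9p − (1−p) = 4p + 6(1−p), giving p = 7/12.

7/12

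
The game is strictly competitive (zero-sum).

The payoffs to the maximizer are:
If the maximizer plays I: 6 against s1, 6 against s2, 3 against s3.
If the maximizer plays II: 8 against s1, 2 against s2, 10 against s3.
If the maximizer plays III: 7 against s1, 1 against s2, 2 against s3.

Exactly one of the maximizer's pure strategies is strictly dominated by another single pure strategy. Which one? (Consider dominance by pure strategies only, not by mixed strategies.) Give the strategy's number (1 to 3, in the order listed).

Compare III with II: 8 > 7, 2 > 1, 10 > 2.
So II strictly dominates III for the maximizer; III is strictly dominated.

3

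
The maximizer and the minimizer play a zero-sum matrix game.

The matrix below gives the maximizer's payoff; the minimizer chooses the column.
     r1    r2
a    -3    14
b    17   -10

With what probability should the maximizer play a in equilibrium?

27/44

Row minima are -3 and -10, so the maximizer's maximin is -3; column maxima are 17 and 14, so the minimizer's minimax is 14. These differ, so the equilibrium is in mixed strategies.
Let the maximizer play a with probability p. The minimizer is indifferent when −3p + 17(1−p) = 14p − 10(1−p), giving p = 27/44.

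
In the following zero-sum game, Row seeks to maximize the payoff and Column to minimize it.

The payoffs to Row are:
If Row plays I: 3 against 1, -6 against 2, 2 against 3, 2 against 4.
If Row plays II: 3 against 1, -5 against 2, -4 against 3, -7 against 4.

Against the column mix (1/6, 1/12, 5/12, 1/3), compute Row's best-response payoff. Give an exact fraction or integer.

3/2

I: (3)·(1/6) + (-6)·(1/12) + (2)·(5/12) + (2)·(1/3) = 3/2.
II: (3)·(1/6) + (-5)·(1/12) + (-4)·(5/12) + (-7)·(1/3) = -47/12.
The best pure response is I with expected payoff 3/2.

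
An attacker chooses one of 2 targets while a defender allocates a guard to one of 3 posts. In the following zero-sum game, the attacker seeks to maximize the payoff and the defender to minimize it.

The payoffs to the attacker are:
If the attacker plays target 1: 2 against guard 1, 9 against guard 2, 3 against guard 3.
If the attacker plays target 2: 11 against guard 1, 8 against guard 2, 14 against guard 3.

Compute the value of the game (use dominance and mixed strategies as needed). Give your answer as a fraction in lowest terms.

Column guard 3 is strictly dominated by guard 1 for the defender (it gives the attacker more in every row).
The remaining 2×2 game on (target 1, target 2) × (guard 1, guard 2) has no saddle point. Let the attacker play target 1 with probability p; indifference gives 2p + 11(1−p) = 9p + 8(1−p), so p = 3/10.
Similarly the defender's optimal q on guard 1 is 1/10, and the value is 2·(1/10) + (9)·(9/10) = 83/10.

83/10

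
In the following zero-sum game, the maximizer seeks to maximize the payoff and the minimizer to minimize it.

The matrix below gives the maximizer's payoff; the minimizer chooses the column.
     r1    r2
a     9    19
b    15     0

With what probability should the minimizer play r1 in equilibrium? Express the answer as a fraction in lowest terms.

Row minima are 9 and 0, so the maximizer's maximin is 9; column maxima are 15 and 19, so the minimizer's minimax is 15. These differ, so the equilibrium is in mixed strategies.
Let the minimizer play r1 with probability q. The maximizer is indifferent when 9q + 19(1−q) = 15q, giving q = 19/25.

19/25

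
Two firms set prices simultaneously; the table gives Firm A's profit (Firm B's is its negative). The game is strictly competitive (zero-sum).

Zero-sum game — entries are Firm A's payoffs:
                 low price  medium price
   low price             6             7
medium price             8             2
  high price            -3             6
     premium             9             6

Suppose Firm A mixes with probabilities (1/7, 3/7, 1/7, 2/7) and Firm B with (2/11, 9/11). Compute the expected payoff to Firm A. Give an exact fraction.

369/77

Against (2/11, 9/11), each row's expected payoff is low price: 75/11; medium price: 34/11; high price: 48/11; premium: 72/11.
Taking the (1/7, 3/7, 1/7, 2/7)-weighted average: (1/7)·(75/11) + (3/7)·(34/11) + (1/7)·(48/11) + (2/7)·(72/11) = 369/77.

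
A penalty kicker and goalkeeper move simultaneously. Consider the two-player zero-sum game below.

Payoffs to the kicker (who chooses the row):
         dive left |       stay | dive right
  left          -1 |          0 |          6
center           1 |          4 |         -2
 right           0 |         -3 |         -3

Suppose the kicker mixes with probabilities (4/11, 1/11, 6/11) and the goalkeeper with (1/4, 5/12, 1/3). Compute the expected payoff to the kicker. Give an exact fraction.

Against (1/4, 5/12, 1/3), each row's expected payoff is left: 7/4; center: 5/4; right: -9/4.
Taking the (4/11, 1/11, 6/11)-weighted average: (4/11)·(7/4) + (1/11)·(5/4) + (6/11)·(-9/4) = -21/44.

-21/44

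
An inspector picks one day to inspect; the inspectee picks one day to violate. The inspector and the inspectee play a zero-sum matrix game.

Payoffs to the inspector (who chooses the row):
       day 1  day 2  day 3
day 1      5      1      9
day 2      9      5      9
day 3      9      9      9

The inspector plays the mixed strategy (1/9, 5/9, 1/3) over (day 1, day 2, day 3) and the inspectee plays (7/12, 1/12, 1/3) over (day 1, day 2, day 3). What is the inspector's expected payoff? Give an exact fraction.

229/27

Against (7/12, 1/12, 1/3), each row's expected payoff is day 1: 6; day 2: 26/3; day 3: 9.
Taking the (1/9, 5/9, 1/3)-weighted average: (1/9)·(6) + (5/9)·(26/3) + (1/3)·(9) = 229/27.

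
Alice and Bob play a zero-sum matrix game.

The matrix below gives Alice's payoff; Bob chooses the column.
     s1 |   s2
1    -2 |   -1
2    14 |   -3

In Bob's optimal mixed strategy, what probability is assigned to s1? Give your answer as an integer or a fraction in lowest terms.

1/9

Row minima are -2 and -3, so Alice's maximin is -2; column maxima are 14 and -1, so Bob's minimax is -1. These differ, so the equilibrium is in mixed strategies.
Let Bob play s1 with probability q. Alice is indifferent when −2q − (1−q) = 14q − 3(1−q), giving q = 1/9.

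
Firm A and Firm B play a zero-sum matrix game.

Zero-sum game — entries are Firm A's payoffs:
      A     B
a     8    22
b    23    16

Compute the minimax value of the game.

18

Row minima are 8 and 16, so Firm A's maximin is 16; column maxima are 23 and 22, so Firm B's minimax is 22. These differ, so the equilibrium is in mixed strategies.
Let Firm A play a with probability p. Firm B is indifferent when 8p + 23(1−p) = 22p + 16(1−p), giving p = 1/3.
Let Firm B play A with probability q. Firm A is indifferent when 8q + 22(1−q) = 23q + 16(1−q), giving q = 2/7.
The value is 8·(2/7) + (22)·(5/7) = 18.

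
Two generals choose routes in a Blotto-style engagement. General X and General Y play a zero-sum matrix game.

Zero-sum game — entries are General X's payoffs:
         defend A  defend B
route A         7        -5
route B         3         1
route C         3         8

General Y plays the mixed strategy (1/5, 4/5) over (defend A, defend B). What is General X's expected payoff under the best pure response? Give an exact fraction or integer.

route A: (7)·(1/5) + (-5)·(4/5) = -13/5.
route B: (3)·(1/5) + (1)·(4/5) = 7/5.
route C: (3)·(1/5) + (8)·(4/5) = 7.
The best pure response is route C with expected payoff 7.

7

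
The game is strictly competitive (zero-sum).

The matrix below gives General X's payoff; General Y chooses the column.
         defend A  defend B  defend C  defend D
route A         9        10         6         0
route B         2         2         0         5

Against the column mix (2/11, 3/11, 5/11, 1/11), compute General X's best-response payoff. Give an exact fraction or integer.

route A: (9)·(2/11) + (10)·(3/11) + (6)·(5/11) + (0)·(1/11) = 78/11.
route B: (2)·(2/11) + (2)·(3/11) + (0)·(5/11) + (5)·(1/11) = 15/11.
The best pure response is route A with expected payoff 78/11.

78/11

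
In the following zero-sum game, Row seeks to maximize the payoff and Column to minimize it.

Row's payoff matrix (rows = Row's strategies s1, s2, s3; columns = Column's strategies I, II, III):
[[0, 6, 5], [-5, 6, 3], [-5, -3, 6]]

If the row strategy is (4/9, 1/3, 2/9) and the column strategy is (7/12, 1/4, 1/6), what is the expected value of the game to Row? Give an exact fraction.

Against (7/12, 1/4, 1/6), each row's expected payoff is s1: 7/3; s2: -11/12; s3: -8/3.
Taking the (4/9, 1/3, 2/9)-weighted average: (4/9)·(7/3) + (1/3)·(-11/12) + (2/9)·(-8/3) = 5/36.

5/36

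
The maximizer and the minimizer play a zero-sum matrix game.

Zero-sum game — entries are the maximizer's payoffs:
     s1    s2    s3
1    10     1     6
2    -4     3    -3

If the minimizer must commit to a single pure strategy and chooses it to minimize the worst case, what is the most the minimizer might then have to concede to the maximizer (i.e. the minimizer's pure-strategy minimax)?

3

The worst case (largest entry) in each column is s1: 10, s2: 3, s3: 6.
The best (smallest) of these is 3.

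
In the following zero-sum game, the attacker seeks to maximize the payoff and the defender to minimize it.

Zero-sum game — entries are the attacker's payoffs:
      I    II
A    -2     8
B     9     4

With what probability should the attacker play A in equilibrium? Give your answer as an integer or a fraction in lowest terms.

Row minima are -2 and 4, so the attacker's maximin is 4; column maxima are 9 and 8, so the defender's minimax is 8. These differ, so the equilibrium is in mixed strategies.
Let the attacker play A with probability p. The defender is indifferent when −2p + 9(1−p) = 8p + 4(1−p), giving p = 1/3.

1/3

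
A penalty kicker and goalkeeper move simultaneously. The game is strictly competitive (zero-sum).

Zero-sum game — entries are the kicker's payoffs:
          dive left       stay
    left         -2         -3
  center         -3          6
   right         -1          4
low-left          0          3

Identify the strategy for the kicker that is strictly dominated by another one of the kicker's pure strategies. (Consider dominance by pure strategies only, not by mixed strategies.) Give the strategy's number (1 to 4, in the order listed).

Compare left with right: -1 > -2, 4 > -3.
So right strictly dominates left for the kicker; left is strictly dominated.

1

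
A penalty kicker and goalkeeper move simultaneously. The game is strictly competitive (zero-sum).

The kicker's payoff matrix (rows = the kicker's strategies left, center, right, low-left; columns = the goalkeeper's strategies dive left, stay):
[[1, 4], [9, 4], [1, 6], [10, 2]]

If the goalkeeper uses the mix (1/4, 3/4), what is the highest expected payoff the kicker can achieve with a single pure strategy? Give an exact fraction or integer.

left: (1)·(1/4) + (4)·(3/4) = 13/4.
center: (9)·(1/4) + (4)·(3/4) = 21/4.
right: (1)·(1/4) + (6)·(3/4) = 19/4.
low-left: (10)·(1/4) + (2)·(3/4) = 4.
The best pure response is center with expected payoff 21/4.

21/4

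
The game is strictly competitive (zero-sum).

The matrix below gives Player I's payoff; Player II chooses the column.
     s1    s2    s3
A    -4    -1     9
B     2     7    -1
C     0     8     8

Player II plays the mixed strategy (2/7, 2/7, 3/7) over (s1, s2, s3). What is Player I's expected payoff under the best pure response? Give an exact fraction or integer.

40/7

A: (-4)·(2/7) + (-1)·(2/7) + (9)·(3/7) = 17/7.
B: (2)·(2/7) + (7)·(2/7) + (-1)·(3/7) = 15/7.
C: (0)·(2/7) + (8)·(2/7) + (8)·(3/7) = 40/7.
The best pure response is C with expected payoff 40/7.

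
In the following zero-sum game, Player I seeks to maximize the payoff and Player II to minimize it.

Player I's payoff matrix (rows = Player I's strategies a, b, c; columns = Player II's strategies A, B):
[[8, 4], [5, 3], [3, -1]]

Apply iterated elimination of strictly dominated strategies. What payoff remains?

4

Column A is strictly dominated by B for Player II (4<8, 3<5, -1<3); eliminate A.
Row b is strictly dominated by row a (4>3); eliminate b.
Row c is strictly dominated by row a (4>-1); eliminate c.
Only (a, B) remains, with payoff 4.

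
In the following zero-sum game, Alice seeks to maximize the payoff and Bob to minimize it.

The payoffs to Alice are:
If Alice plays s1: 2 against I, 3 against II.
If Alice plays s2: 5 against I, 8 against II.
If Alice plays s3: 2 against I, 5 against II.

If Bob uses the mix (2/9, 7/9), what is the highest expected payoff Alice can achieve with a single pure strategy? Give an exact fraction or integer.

22/3

s1: (2)·(2/9) + (3)·(7/9) = 25/9.
s2: (5)·(2/9) + (8)·(7/9) = 22/3.
s3: (2)·(2/9) + (5)·(7/9) = 13/3.
The best pure response is s2 with expected payoff 22/3.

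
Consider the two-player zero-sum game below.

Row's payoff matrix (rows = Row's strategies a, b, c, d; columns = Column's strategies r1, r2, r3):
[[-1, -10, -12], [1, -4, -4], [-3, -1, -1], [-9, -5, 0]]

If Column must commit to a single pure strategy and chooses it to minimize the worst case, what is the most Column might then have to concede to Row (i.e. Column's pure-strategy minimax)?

The worst case (largest entry) in each column is r1: 1, r2: -1, r3: 0.
The best (smallest) of these is -1.

-1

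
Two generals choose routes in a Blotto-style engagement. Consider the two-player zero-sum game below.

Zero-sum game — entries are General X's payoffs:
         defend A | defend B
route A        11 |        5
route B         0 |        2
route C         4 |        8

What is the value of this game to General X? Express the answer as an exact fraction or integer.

Row route B is strictly dominated by row route C, so General X never plays it.
The remaining 2×2 game on (route A, route C) × (defend A, defend B) has no saddle point. Let General X play route A with probability p; indifference gives 11p + 4(1−p) = 5p + 8(1−p), so p = 2/5.
Similarly General Y's optimal q on defend A is 3/10, and the value is 11·(3/10) + (5)·(7/10) = 34/5.

34/5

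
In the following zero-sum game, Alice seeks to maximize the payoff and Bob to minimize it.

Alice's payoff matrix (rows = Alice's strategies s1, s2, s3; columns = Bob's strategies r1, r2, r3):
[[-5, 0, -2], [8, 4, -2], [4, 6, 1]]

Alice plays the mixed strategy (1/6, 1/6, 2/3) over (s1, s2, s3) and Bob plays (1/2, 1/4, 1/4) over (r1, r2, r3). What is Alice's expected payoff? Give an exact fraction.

Against (1/2, 1/4, 1/4), each row's expected payoff is s1: -3; s2: 9/2; s3: 15/4.
Taking the (1/6, 1/6, 2/3)-weighted average: (1/6)·(-3) + (1/6)·(9/2) + (2/3)·(15/4) = 11/4.

11/4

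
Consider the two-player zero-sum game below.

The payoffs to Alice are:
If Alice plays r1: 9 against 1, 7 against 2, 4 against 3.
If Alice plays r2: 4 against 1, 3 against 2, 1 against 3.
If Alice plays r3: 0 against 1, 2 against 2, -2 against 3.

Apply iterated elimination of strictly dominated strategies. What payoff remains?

4

Column 2 is strictly dominated by 3 for Bob (4<7, 1<3, -2<2); eliminate 2.
Column 1 is strictly dominated by 3 for Bob (4<9, 1<4, -2<0); eliminate 1.
Row r3 is strictly dominated by row r1 (4>-2); eliminate r3.
Row r2 is strictly dominated by row r1 (4>1); eliminate r2.
Only (r1, 3) remains, with payoff 4.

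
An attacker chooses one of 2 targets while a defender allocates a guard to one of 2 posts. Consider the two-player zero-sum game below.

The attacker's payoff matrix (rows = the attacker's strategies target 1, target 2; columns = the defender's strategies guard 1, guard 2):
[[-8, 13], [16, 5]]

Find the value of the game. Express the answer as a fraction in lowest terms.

31/4

Row minima are -8 and 5, so the attacker's maximin is 5; column maxima are 16 and 13, so the defender's minimax is 13. These differ, so the equilibrium is in mixed strategies.
Let the attacker play target 1 with probability p. The defender is indifferent when −8p + 16(1−p) = 13p + 5(1−p), giving p = 11/32.
Let the defender play guard 1 with probability q. The attacker is indifferent when −8q + 13(1−q) = 16q + 5(1−q), giving q = 1/4.
The value is -8·(1/4) + (13)·(3/4) = 31/4.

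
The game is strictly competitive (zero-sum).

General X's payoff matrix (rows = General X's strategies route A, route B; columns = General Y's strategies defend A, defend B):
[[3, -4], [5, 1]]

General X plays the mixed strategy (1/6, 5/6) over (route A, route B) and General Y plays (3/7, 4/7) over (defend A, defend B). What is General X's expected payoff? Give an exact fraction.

Against (3/7, 4/7), each row's expected payoff is route A: -1; route B: 19/7.
Taking the (1/6, 5/6)-weighted average: (1/6)·(-1) + (5/6)·(19/7) = 44/21.

44/21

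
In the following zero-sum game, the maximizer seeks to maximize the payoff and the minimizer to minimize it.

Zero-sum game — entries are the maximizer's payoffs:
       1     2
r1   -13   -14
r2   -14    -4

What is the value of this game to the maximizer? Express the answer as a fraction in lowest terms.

Row minima are -14 and -14, so the maximizer's maximin is -14; column maxima are -13 and -4, so the minimizer's minimax is -13. These differ, so the equilibrium is in mixed strategies.
Let the maximizer play r1 with probability p. The minimizer is indifferent when −13p − 14(1−p) = −14p − 4(1−p), giving p = 10/11.
Let the minimizer play 1 with probability q. The maximizer is indifferent when −13q − 14(1−q) = −14q − 4(1−q), giving q = 10/11.
The value is -13·(10/11) + (-14)·(1/11) = -144/11.

-144/11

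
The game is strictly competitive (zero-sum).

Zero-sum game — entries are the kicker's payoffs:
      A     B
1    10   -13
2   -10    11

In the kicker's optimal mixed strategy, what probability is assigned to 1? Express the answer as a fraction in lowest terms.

Row minima are -13 and -10, so the kicker's maximin is -10; column maxima are 10 and 11, so the goalkeeper's minimax is 10. These differ, so the equilibrium is in mixed strategies.
Let the kicker play 1 with probability p. The goalkeeper is indifferent when 10p − 10(1−p) = −13p + 11(1−p), giving p = 21/44.

21/44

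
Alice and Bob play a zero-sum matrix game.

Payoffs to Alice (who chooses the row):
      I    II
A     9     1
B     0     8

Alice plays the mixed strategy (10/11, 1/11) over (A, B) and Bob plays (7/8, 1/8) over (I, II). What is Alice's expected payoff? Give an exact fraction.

Against (7/8, 1/8), each row's expected payoff is A: 8; B: 1.
Taking the (10/11, 1/11)-weighted average: (10/11)·(8) + (1/11)·(1) = 81/11.

81/11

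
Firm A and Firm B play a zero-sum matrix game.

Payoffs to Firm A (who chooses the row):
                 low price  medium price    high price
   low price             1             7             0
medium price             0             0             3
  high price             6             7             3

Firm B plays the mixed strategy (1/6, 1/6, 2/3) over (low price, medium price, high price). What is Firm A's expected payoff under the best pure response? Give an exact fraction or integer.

low price: (1)·(1/6) + (7)·(1/6) + (0)·(2/3) = 4/3.
medium price: (0)·(1/6) + (0)·(1/6) + (3)·(2/3) = 2.
high price: (6)·(1/6) + (7)·(1/6) + (3)·(2/3) = 25/6.
The best pure response is high price with expected payoff 25/6.

25/6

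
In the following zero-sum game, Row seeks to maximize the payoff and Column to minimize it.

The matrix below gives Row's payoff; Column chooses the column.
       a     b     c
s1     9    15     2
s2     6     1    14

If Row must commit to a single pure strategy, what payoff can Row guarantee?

The worst-case payoff for each row is s1: 2, s2: 1.
The best of these is 2.

2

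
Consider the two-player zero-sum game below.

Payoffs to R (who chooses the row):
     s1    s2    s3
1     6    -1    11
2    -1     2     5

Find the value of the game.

Column s3 is strictly dominated by s1 for C (it gives R more in every row).
The remaining 2×2 game on (1, 2) × (s1, s2) has no saddle point. Let R play 1 with probability p; indifference gives 6p − (1−p) = −p + 2(1−p), so p = 3/10.
Similarly C's optimal q on s1 is 3/10, and the value is 6·(3/10) + (-1)·(7/10) = 11/10.

11/10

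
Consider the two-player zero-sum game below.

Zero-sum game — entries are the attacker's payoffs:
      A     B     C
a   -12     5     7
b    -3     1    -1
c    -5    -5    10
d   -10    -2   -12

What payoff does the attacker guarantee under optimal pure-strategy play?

Row minima: -12, -3, -5, -12 → the attacker's maximin is -3.
Column maxima: -3, 5, 10 → the defender's minimax is -3.
They coincide at (b, A), so the value is -3.

-3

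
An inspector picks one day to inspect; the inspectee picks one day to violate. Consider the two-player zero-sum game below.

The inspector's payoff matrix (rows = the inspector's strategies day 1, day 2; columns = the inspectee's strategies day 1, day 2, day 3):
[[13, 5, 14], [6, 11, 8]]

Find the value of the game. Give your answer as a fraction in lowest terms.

Column day 3 is strictly dominated by day 1 for the inspectee (it gives the inspector more in every row).
The remaining 2×2 game on (day 1, day 2) × (day 1, day 2) has no saddle point. Let the inspector play day 1 with probability p; indifference gives 13p + 6(1−p) = 5p + 11(1−p), so p = 5/13.
Similarly the inspectee's optimal q on day 1 is 6/13, and the value is 13·(6/13) + (5)·(7/13) = 113/13.

113/13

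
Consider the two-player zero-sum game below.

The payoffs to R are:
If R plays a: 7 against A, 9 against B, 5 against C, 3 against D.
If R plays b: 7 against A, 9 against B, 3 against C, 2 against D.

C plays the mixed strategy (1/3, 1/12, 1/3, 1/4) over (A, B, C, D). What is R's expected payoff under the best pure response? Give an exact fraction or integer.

a: (7)·(1/3) + (9)·(1/12) + (5)·(1/3) + (3)·(1/4) = 11/2.
b: (7)·(1/3) + (9)·(1/12) + (3)·(1/3) + (2)·(1/4) = 55/12.
The best pure response is a with expected payoff 11/2.

11/2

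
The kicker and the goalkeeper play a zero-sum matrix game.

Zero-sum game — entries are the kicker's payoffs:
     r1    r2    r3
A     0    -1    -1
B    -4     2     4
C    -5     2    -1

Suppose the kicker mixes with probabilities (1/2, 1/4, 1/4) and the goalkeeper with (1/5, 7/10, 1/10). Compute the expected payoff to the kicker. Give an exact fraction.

-3/40

Against (1/5, 7/10, 1/10), each row's expected payoff is A: -4/5; B: 1; C: 3/10.
Taking the (1/2, 1/4, 1/4)-weighted average: (1/2)·(-4/5) + (1/4)·(1) + (1/4)·(3/10) = -3/40.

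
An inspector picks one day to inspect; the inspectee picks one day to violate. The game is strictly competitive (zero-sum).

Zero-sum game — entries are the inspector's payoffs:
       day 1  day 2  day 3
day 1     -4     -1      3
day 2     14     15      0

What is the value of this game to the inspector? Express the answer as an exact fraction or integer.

Column day 2 is strictly dominated by day 1 for the inspectee (it gives the inspector more in every row).
The remaining 2×2 game on (day 1, day 2) × (day 1, day 3) has no saddle point. Let the inspector play day 1 with probability p; indifference gives −4p + 14(1−p) = 3p, so p = 2/3.
Similarly the inspectee's optimal q on day 1 is 1/7, and the value is -4·(1/7) + (3)·(6/7) = 2.

2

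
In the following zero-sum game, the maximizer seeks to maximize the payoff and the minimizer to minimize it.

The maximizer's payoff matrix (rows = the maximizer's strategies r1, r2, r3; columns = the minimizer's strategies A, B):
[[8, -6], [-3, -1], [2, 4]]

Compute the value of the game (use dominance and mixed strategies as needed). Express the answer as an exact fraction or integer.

11/4

Row r2 is strictly dominated by row r3, so the maximizer never plays it.
The remaining 2×2 game on (r1, r3) × (A, B) has no saddle point. Let the maximizer play r1 with probability p; indifference gives 8p + 2(1−p) = −6p + 4(1−p), so p = 1/8.
Similarly the minimizer's optimal q on A is 5/8, and the value is 8·(5/8) + (-6)·(3/8) = 11/4.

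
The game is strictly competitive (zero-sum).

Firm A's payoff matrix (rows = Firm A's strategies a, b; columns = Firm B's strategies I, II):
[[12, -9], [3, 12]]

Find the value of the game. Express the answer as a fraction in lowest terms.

57/10

Row minima are -9 and 3, so Firm A's maximin is 3; column maxima are 12 and 12, so Firm B's minimax is 12. These differ, so the equilibrium is in mixed strategies.
Let Firm A play a with probability p. Firm B is indifferent when 12p + 3(1−p) = −9p + 12(1−p), giving p = 3/10.
Let Firm B play I with probability q. Firm A is indifferent when 12q − 9(1−q) = 3q + 12(1−q), giving q = 7/10.
The value is 12·(7/10) + (-9)·(3/10) = 57/10.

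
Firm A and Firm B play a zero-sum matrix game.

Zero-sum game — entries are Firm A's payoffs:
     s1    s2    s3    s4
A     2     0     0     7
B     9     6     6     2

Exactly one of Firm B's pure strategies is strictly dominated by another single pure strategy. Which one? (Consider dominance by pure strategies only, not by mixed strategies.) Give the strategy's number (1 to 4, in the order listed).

Firm B prefers columns that give Firm A less. Compare s1 with s2: 0 < 2, 6 < 9.
So s2 strictly dominates s1 for Firm B; s1 is strictly dominated.

1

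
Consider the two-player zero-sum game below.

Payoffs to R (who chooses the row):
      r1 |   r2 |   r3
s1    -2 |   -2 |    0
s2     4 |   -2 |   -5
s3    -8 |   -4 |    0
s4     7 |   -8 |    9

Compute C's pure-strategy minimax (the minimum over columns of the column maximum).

-2

The worst case (largest entry) in each column is r1: 7, r2: -2, r3: 9.
The best (smallest) of these is -2.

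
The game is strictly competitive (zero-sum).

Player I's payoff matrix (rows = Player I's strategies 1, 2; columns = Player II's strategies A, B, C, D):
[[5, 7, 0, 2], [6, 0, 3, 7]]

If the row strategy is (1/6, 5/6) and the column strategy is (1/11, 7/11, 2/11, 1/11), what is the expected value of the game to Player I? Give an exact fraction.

151/66

Against (1/11, 7/11, 2/11, 1/11), each row's expected payoff is 1: 56/11; 2: 19/11.
Taking the (1/6, 5/6)-weighted average: (1/6)·(56/11) + (5/6)·(19/11) = 151/66.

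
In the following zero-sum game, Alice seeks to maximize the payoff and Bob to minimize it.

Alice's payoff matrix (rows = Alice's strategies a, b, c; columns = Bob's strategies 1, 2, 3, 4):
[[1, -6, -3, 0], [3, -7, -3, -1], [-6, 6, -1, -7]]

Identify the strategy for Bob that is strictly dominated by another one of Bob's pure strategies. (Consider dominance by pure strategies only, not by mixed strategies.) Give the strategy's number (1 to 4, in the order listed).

1

Bob prefers columns that give Alice less. Compare 1 with 4: 0 < 1, -1 < 3, -7 < -6.
So 4 strictly dominates 1 for Bob; 1 is strictly dominated.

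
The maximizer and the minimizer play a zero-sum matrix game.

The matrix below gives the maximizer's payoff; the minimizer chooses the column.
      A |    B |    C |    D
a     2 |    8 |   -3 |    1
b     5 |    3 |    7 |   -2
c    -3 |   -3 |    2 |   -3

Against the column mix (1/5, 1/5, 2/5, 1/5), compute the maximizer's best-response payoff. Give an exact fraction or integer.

4

a: (2)·(1/5) + (8)·(1/5) + (-3)·(2/5) + (1)·(1/5) = 1.
b: (5)·(1/5) + (3)·(1/5) + (7)·(2/5) + (-2)·(1/5) = 4.
c: (-3)·(1/5) + (-3)·(1/5) + (2)·(2/5) + (-3)·(1/5) = -1.
The best pure response is b with expected payoff 4.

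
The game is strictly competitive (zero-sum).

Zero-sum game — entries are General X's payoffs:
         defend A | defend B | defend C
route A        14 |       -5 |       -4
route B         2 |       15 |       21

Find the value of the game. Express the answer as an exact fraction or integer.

Column defend C is strictly dominated by defend B for General Y (it gives General X more in every row).
The remaining 2×2 game on (route A, route B) × (defend A, defend B) has no saddle point. Let General X play route A with probability p; indifference gives 14p + 2(1−p) = −5p + 15(1−p), so p = 13/32.
Similarly General Y's optimal q on defend A is 5/8, and the value is 14·(5/8) + (-5)·(3/8) = 55/8.

55/8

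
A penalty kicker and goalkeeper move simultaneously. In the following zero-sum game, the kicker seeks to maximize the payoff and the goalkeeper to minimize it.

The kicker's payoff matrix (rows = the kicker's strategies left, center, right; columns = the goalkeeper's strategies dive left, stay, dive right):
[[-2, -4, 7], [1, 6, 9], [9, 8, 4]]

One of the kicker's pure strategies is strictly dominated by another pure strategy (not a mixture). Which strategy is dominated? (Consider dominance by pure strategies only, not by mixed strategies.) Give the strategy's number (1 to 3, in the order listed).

1

Compare left with center: 1 > -2, 6 > -4, 9 > 7.
So center strictly dominates left for the kicker; left is strictly dominated.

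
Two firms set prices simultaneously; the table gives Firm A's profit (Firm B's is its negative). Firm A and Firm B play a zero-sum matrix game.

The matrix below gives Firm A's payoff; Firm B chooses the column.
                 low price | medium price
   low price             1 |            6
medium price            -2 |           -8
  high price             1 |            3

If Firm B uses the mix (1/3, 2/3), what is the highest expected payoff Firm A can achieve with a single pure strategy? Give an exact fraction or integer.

low price: (1)·(1/3) + (6)·(2/3) = 13/3.
medium price: (-2)·(1/3) + (-8)·(2/3) = -6.
high price: (1)·(1/3) + (3)·(2/3) = 7/3.
The best pure response is low price with expected payoff 13/3.

13/3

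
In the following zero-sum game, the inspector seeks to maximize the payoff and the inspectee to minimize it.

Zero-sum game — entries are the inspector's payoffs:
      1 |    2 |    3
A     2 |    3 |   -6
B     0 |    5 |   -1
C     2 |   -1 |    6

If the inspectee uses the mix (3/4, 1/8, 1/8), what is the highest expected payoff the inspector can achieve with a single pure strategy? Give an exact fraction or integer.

17/8

A: (2)·(3/4) + (3)·(1/8) + (-6)·(1/8) = 9/8.
B: (0)·(3/4) + (5)·(1/8) + (-1)·(1/8) = 1/2.
C: (2)·(3/4) + (-1)·(1/8) + (6)·(1/8) = 17/8.
The best pure response is C with expected payoff 17/8.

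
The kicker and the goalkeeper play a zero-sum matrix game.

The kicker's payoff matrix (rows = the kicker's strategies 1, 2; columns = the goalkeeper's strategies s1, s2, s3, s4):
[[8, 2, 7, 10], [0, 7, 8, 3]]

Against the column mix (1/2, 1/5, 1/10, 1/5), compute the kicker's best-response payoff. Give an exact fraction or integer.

1: (8)·(1/2) + (2)·(1/5) + (7)·(1/10) + (10)·(1/5) = 71/10.
2: (0)·(1/2) + (7)·(1/5) + (8)·(1/10) + (3)·(1/5) = 14/5.
The best pure response is 1 with expected payoff 71/10.

71/10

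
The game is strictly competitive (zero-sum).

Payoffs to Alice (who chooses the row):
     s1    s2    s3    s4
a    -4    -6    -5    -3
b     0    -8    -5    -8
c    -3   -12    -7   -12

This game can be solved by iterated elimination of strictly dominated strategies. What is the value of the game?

-6

Column s1 is strictly dominated by s2 for Bob (-6<-4, -8<0, -12<-3); eliminate s1.
Row c is strictly dominated by row a (-6>-12, -5>-7, -3>-12); eliminate c.
Column s3 is strictly dominated by s2 for Bob (-6<-5, -8<-5); eliminate s3.
Row b is strictly dominated by row a (-6>-8, -3>-8); eliminate b.
Column s4 is strictly dominated by s2 for Bob (-6<-3); eliminate s4.
Only (a, s2) remains, with payoff -6.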